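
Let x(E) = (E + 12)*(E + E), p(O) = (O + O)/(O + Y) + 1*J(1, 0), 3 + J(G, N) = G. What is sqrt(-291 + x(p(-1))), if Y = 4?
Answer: I*sqrt(3067)/3 ≈ 18.46*I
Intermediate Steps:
J(G, N) = -3 + G
p(O) = -2 + 2*O/(4 + O) (p(O) = (O + O)/(O + 4) + 1*(-3 + 1) = (2*O)/(4 + O) + 1*(-2) = 2*O/(4 + O) - 2 = -2 + 2*O/(4 + O))
x(E) = 2*E*(12 + E) (x(E) = (12 + E)*(2*E) = 2*E*(12 + E))
sqrt(-291 + x(p(-1))) = sqrt(-291 + 2*(-8/(4 - 1))*(12 - 8/(4 - 1))) = sqrt(-291 + 2*(-8/3)*(12 - 8/3)) = sqrt(-291 + 2*(-8/3)*(28/3)) = sqrt(-291 - 448/9) = sqrt(-3067/9) = I*sqrt(3067)/3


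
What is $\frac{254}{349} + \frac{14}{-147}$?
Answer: $\frac{4636}{7329} \approx 0.63256$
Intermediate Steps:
$\frac{254}{349} + \frac{14}{-147} = 254 \cdot \frac{1}{349} + 14 \left(- \frac{1}{147}\right) = \frac{254}{349} - \frac{2}{21} = \frac{4636}{7329}$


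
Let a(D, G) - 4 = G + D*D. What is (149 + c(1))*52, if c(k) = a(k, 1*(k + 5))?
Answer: 8320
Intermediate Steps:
a(D, G) = 4 + G + D**2 (a(D, G) = 4 + (G + D*D) = 4 + (G + D**2) = 4 + G + D**2)
c(k) = 9 + k + k**2 (c(k) = 4 + 1*(k + 5) + k**2 = 4 + 1*(5 + k) + k**2 = 4 + (5 + k) + k**2 = 9 + k + k**2)
(149 + c(1))*52 = (149 + (9 + 1 + 1**2))*52 = (149 + (9 + 1 + 1))*52 = (149 + 11)*52 = 160*52 = 8320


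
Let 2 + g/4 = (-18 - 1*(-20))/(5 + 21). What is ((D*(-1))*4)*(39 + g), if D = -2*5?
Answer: 16280/13 ≈ 1252.3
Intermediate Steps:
D = -10
g = -100/13 (g = -8 + 4*((-18 - 1*(-20))/(5 + 21)) = -8 + 4*((-18 + 20)/26) = -8 + 4*(2*(1/26)) = -8 + 4*(1/13) = -8 + 4/13 = -100/13 ≈ -7.6923)
((D*(-1))*4)*(39 + g) = (-10*(-1)*4)*(39 - 100/13) = (10*4)*(407/13) = 40*(407/13) = 16280/13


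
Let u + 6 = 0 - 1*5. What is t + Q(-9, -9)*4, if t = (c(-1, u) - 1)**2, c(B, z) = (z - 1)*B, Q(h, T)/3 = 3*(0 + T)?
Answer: -203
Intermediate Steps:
Q(h, T) = 9*T (Q(h, T) = 3*(3*(0 + T)) = 3*(3*T) = 9*T)
u = -11 (u = -6 + (0 - 1*5) = -6 + (0 - 5) = -6 - 5 = -11)
c(B, z) = B*(-1 + z) (c(B, z) = (-1 + z)*B = B*(-1 + z))
t = 121 (t = (-(-1 - 11) - 1)**2 = (-1*(-12) - 1)**2 = (12 - 1)**2 = 11**2 = 121)
t + Q(-9, -9)*4 = 121 + (9*(-9))*4 = 121 - 81*4 = 121 - 324 = -203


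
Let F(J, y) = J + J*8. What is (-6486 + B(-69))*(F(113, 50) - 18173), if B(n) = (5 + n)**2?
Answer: 41002840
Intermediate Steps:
F(J, y) = 9*J (F(J, y) = J + 8*J = 9*J)
(-6486 + B(-69))*(F(113, 50) - 18173) = (-6486 + (5 - 69)**2)*(9*113 - 18173) = (-6486 + (-64)**2)*(1017 - 18173) = (-6486 + 4096)*(-17156) = -2390*(-17156) = 41002840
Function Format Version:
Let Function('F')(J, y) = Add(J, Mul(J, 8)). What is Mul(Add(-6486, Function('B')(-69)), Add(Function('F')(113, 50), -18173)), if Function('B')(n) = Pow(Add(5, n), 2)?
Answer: 41002840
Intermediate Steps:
Function('F')(J, y) = Mul(9, J) (Function('F')(J, y) = Add(J, Mul(8, J)) = Mul(9, J))
Mul(Add(-6486, Function('B')(-69)), Add(Function('F')(113, 50), -18173)) = Mul(Add(-6486, Pow(Add(5, -69), 2)), Add(Mul(9, 113), -18173)) = Mul(Add(-6486, Pow(-64, 2)), Add(1017, -18173)) = Mul(Add(-6486, 4096), -17156) = Mul(-2390, -17156) = 41002840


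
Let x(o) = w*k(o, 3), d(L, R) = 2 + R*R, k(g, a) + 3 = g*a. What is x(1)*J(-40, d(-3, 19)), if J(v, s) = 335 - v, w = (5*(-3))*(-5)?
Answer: 0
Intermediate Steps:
k(g, a) = -3 + a*g (k(g, a) = -3 + g*a = -3 + a*g)
w = 75 (w = -15*(-5) = 75)
d(L, R) = 2 + R²
x(o) = -225 + 225*o (x(o) = 75*(-3 + 3*o) = -225 + 225*o)
x(1)*J(-40, d(-3, 19)) = (-225 + 225*1)*(335 - 1*(-40)) = (-225 + 225)*(335 + 40) = 0*375 = 0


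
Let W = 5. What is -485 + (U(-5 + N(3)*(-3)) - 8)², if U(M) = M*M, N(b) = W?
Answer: 153179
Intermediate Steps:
N(b) = 5
U(M) = M²
-485 + (U(-5 + N(3)*(-3)) - 8)² = -485 + ((-5 + 5*(-3))² - 8)² = -485 + ((-5 - 15)² - 8)² = -485 + ((-20)² - 8)² = -485 + (400 - 8)² = -485 + 392² = -485 + 153664 = 153179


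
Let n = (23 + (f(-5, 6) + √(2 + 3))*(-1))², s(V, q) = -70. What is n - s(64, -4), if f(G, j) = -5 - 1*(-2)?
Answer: 751 - 52*√5 ≈ 634.72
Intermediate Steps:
f(G, j) = -3 (f(G, j) = -5 + 2 = -3)
n = (26 - √5)² (n = (23 + (-3 + √(2 + 3))*(-1))² = (23 + (-3 + √5)*(-1))² = (23 + (3 - √5))² = (26 - √5)² ≈ 564.72)
n - s(64, -4) = (26 - √5)² - 1*(-70) = (26 - √5)² + 70 = 70 + (26 - √5)²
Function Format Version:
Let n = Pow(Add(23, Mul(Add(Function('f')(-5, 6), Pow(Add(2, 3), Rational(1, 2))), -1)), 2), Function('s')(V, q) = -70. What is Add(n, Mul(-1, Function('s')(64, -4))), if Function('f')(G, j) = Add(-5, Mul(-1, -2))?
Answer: Add(751, Mul(-52, Pow(5, Rational(1, 2)))) ≈ 634.72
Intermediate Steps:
Function('f')(G, j) = -3 (Function('f')(G, j) = Add(-5, 2) = -3)
n = Pow(Add(26, Mul(-1, Pow(5, Rational(1, 2)))), 2) (n = Pow(Add(23, Mul(Add(-3, Pow(Add(2, 3), Rational(1, 2))), -1)), 2) = Pow(Add(23, Mul(Add(-3, Pow(5, Rational(1, 2))), -1)), 2) = Pow(Add(23, Add(3, Mul(-1, Pow(5, Rational(1, 2))))), 2) = Pow(Add(26, Mul(-1, Pow(5, Rational(1, 2)))), 2) ≈ 564.72)
Add(n, Mul(-1, Function('s')(64, -4))) = Add(Pow(Add(26, Mul(-1, Pow(5, Rational(1, 2)))), 2), Mul(-1, -70)) = Add(Pow(Add(26, Mul(-1, Pow(5, Rational(1, 2)))), 2), 70) = Add(70, Pow(Add(26, Mul(-1, Pow(5, Rational(1, 2)))), 2))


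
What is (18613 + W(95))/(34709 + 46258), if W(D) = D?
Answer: 6236/26989 ≈ 0.23106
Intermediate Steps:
(18613 + W(95))/(34709 + 46258) = (18613 + 95)/(34709 + 46258) = 18708/80967 = 18708*(1/80967) = 6236/26989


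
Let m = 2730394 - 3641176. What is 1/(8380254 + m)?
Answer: 1/7469472 ≈ 1.3388e-7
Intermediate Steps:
m = -910782
1/(8380254 + m) = 1/(8380254 - 910782) = 1/7469472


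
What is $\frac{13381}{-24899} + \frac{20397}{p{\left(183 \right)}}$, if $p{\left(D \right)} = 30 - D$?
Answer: $- \frac{169970732}{1269849} \approx -133.85$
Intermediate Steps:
$\frac{13381}{-24899} + \frac{20397}{p{\left(183 \right)}} = \frac{13381}{-24899} + \frac{20397}{30 - 183} = 13381 \left(- \frac{1}{24899}\right) + \frac{20397}{30 - 183} = - \frac{13381}{24899} + \frac{20397}{-153} = - \frac{13381}{24899} + 20397 \left(- \frac{1}{153}\right) = - \frac{13381}{24899} - \frac{6799}{51} = - \frac{169970732}{1269849}$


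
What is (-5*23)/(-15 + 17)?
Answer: -115/2 ≈ -57.500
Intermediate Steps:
(-5*23)/(-15 + 17) = -115/2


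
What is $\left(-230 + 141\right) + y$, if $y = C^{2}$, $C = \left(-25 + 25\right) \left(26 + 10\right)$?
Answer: $-89$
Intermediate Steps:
$C = 0$ ($C = 0 \cdot 36 = 0$)
$y = 0$ ($y = 0^{2} = 0$)
$\left(-230 + 141\right) + y = \left(-230 + 141\right) + 0 = -89 + 0 = -89$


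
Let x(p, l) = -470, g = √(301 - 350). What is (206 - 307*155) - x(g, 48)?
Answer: -46909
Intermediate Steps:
g = 7*I (g = √(-49) = 7*I ≈ 7.0*I)
(206 - 307*155) - x(g, 48) = (206 - 307*155) - 1*(-470) = (206 - 47585) + 470 = -47379 + 470 = -46909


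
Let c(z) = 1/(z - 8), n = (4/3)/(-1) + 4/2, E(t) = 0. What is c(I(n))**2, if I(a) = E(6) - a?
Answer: 9/676 ≈ 0.013314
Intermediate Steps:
n = 2/3 (n = (4*(1/3))*(-1) + 4*(1/2) = (4/3)*(-1) + 2 = -4/3 + 2 = 2/3 ≈ 0.66667)
I(a) = -a (I(a) = 0 - a = -a)
c(z) = 1/(-8 + z)
c(I(n))**2 = (1/(-8 - 1*2/3))**2 = (1/(-8 - 2/3))**2 = (1/(-26/3))**2 = (-3/26)**2 = 9/676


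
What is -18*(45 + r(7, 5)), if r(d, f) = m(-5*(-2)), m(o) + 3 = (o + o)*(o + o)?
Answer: -7956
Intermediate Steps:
m(o) = -3 + 4*o² (m(o) = -3 + (o + o)*(o + o) = -3 + (2*o)*(2*o) = -3 + 4*o²)
r(d, f) = 397 (r(d, f) = -3 + 4*(-5*(-2))² = -3 + 4*10² = -3 + 4*100 = -3 + 400 = 397)
-18*(45 + r(7, 5)) = -18*(45 + 397) = -18*442 = -7956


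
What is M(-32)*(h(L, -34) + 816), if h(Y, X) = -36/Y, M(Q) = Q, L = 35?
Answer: -912768/35 ≈ -26079.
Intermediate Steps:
h(Y, X) = -36/Y
M(-32)*(h(L, -34) + 816) = -32*(-36/35 + 816) = -32*28524/35 = -912768/35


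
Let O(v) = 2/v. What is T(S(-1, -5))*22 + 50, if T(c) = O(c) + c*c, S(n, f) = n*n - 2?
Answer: 28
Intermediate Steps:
S(n, f) = -2 + n² (S(n, f) = n² - 2 = -2 + n²)
T(c) = c² + 2/c (T(c) = 2/c + c*c = 2/c + c² = c² + 2/c)
T(S(-1, -5))*22 + 50 = ((2 + (-2 + (-1)²)³)/(-2 + (-1)²))*22 + 50 = ((2 + (-2 + 1)³)/(-2 + 1))*22 + 50 = ((2 + (-1)³)/(-1))*22 + 50 = -(2 - 1)*22 + 50 = -1*1*22 + 50 = -1*22 + 50 = -22 + 50 = 28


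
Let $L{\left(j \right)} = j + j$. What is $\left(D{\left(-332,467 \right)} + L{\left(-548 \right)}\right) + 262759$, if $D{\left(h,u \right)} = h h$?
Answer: $371887$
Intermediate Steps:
$D{\left(h,u \right)} = h^{2}$
$L{\left(j \right)} = 2 j$
$\left(D{\left(-332,467 \right)} + L{\left(-548 \right)}\right) + 262759 = \left(\left(-332\right)^{2} + 2 \left(-548\right)\right) + 262759 = \left(110224 - 1096\right) + 262759 = 109128 + 262759 = 371887$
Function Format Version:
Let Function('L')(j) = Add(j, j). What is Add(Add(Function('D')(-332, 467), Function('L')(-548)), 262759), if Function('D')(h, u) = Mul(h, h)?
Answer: 371887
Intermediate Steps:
Function('D')(h, u) = Pow(h, 2)
Function('L')(j) = Mul(2, j)
Add(Add(Function('D')(-332, 467), Function('L')(-548)), 262759) = Add(Add(Pow(-332, 2), Mul(2, -548)), 262759) = Add(Add(110224, -1096), 262759) = Add(109128, 262759) = 371887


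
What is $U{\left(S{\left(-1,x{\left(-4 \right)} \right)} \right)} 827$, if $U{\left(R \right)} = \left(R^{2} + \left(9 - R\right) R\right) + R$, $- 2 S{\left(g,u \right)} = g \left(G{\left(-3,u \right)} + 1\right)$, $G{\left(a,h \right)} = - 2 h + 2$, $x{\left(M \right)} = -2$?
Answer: $28945$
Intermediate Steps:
$G{\left(a,h \right)} = 2 - 2 h$
$S{\left(g,u \right)} = - \frac{g \left(3 - 2 u\right)}{2}$ ($S{\left(g,u \right)} = - \frac{g \left(\left(2 - 2 u\right) + 1\right)}{2} = - \frac{g \left(3 - 2 u\right)}{2}$)
$U{\left(R \right)} = R + R^{2} + R \left(9 - R\right)$ ($U{\left(R \right)} = \left(R^{2} + R \left(9 - R\right)\right) + R = R + R^{2} + R \left(9 - R\right)$)
$U{\left(S{\left(-1,x{\left(-4 \right)} \right)} \right)} 827 = 10 \cdot \frac{1}{2} \left(-1\right) \left(-3 + 2 \left(-2\right)\right) 827 = 10 \cdot \frac{1}{2} \left(-1\right) \left(-3 - 4\right) 827 = 10 \cdot \frac{1}{2} \left(-1\right) \left(-7\right) 827 = 10 \cdot \frac{7}{2} \cdot 827 = 35 \cdot 827 = 28945$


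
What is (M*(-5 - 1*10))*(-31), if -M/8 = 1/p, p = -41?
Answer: 3720/41 ≈ 90.732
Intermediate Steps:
M = 8/41 (M = -8/(-41) = -8*(-1/41) = 8/41 ≈ 0.19512)
(M*(-5 - 1*10))*(-31) = (8*(-5 - 1*10)/41)*(-31) = (8*(-5 - 10)/41)*(-31) = ((8/41)*(-15))*(-31) = -120/41*(-31) = 3720/41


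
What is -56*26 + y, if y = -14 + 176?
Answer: -1294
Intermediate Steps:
y = 162
-56*26 + y = -56*26 + 162 = -1456 + 162 = -1294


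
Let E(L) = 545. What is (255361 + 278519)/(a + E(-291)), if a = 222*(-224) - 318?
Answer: -533880/49501 ≈ -10.785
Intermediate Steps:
a = -50046 (a = -49728 - 318 = -50046)
(255361 + 278519)/(a + E(-291)) = (255361 + 278519)/(-50046 + 545) = 533880/(-49501) = 533880*(-1/49501) = -533880/49501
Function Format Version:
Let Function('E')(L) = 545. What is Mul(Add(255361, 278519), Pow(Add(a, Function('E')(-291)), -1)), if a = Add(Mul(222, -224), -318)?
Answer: Rational(-533880, 49501) ≈ -10.785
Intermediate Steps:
a = -50046 (a = Add(-49728, -318) = -50046)
Mul(Add(255361, 278519), Pow(Add(a, Function('E')(-291)), -1)) = Mul(Add(255361, 278519), Pow(Add(-50046, 545), -1)) = Mul(533880, Pow(-49501, -1)) = Mul(533880, Rational(-1, 49501)) = Rational(-533880, 49501)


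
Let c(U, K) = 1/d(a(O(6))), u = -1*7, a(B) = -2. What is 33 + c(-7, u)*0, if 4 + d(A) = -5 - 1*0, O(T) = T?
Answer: 33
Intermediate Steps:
d(A) = -9 (d(A) = -4 + (-5 - 1*0) = -4 + (-5 + 0) = -4 - 5 = -9)
u = -7
c(U, K) = -⅑ (c(U, K) = 1/(-9) = -⅑)
33 + c(-7, u)*0 = 33 - ⅑*0 = 33 + 0 = 33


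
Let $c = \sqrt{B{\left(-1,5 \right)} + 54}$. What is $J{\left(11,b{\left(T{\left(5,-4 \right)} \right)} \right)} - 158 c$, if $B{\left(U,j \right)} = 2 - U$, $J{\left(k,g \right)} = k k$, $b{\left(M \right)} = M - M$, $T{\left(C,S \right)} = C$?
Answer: $121 - 158 \sqrt{57} \approx -1071.9$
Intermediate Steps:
$b{\left(M \right)} = 0$
$J{\left(k,g \right)} = k^{2}$
$c = \sqrt{57}$ ($c = \sqrt{\left(2 - -1\right) + 54} = \sqrt{\left(2 + 1\right) + 54} = \sqrt{3 + 54} = \sqrt{57} \approx 7.5498$)
$J{\left(11,b{\left(T{\left(5,-4 \right)} \right)} \right)} - 158 c = 11^{2} - 158 \sqrt{57} = 121 - 158 \sqrt{57}$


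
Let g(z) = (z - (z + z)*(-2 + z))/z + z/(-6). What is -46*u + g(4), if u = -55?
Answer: 7579/3 ≈ 2526.3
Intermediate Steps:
g(z) = -z/6 + (z - 2*z*(-2 + z))/z (g(z) = (z - 2*z*(-2 + z))/z + z*(-⅙) = (z - 2*z*(-2 + z))/z - z/6 = -z/6 + (z - 2*z*(-2 + z))/z)
-46*u + g(4) = -46*(-55) + (5 - 13/6*4) = 2530 + (5 - 26/3) = 2530 - 11/3 = 7579/3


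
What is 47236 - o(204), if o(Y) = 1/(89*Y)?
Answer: 857616815/18156 ≈ 47236.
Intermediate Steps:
o(Y) = 1/(89*Y)
47236 - o(204) = 47236 - 1/(89*204) = 47236 - 1*1/18156 = 47236 - 1/18156 = 857616815/18156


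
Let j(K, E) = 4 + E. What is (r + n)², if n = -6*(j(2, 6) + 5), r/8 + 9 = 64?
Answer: 122500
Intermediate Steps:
r = 440 (r = -72 + 8*64 = -72 + 512 = 440)
n = -90 (n = -6*((4 + 6) + 5) = -6*(10 + 5) = -6*15 = -90)
(r + n)² = (440 - 90)² = 350² = 122500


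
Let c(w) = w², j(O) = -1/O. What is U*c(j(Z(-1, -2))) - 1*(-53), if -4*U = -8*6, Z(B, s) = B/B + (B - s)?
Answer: 56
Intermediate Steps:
Z(B, s) = 1 + B - s (Z(B, s) = 1 + (B - s) = 1 + B - s)
U = 12 (U = -(-2)*6 = -¼*(-48) = 12)
U*c(j(Z(-1, -2))) - 1*(-53) = 12*(-1/(1 - 1 - 1*(-2)))² - 1*(-53) = 12*(-1/(1 - 1 + 2))² + 53 = 12*(-1/2)² + 53 = 12*(-1*½)² + 53 = 12*(-½)² + 53 = 12*(¼) + 53 = 3 + 53 = 56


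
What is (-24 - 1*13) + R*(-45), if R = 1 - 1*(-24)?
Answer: -1162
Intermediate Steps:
R = 25 (R = 1 + 24 = 25)
(-24 - 1*13) + R*(-45) = (-24 - 1*13) + 25*(-45) = (-24 - 13) - 1125 = -37 - 1125 = -1162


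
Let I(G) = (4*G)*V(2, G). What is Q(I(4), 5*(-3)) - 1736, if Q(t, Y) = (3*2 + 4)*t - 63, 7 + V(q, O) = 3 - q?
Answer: -2759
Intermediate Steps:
V(q, O) = -4 - q (V(q, O) = -7 + (3 - q) = -4 - q)
I(G) = -24*G (I(G) = (4*G)*(-4 - 1*2) = (4*G)*(-4 - 2) = (4*G)*(-6) = -24*G)
Q(t, Y) = -63 + 10*t (Q(t, Y) = (6 + 4)*t - 63 = 10*t - 63 = -63 + 10*t)
Q(I(4), 5*(-3)) - 1736 = (-63 + 10*(-24*4)) - 1736 = (-63 + 10*(-96)) - 1736 = (-63 - 960) - 1736 = -1023 - 1736 = -2759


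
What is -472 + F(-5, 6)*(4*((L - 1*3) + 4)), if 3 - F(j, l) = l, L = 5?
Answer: -544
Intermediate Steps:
F(j, l) = 3 - l
-472 + F(-5, 6)*(4*((L - 1*3) + 4)) = -472 + (3 - 1*6)*(4*((5 - 1*3) + 4)) = -472 + (3 - 6)*(4*((5 - 3) + 4)) = -472 - 12*(2 + 4) = -472 - 12*6 = -472 - 3*24 = -472 - 72 = -544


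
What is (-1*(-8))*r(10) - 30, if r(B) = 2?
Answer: -14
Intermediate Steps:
(-1*(-8))*r(10) - 30 = -1*(-8)*2 - 30 = 8*2 - 30 = 16 - 30 = -14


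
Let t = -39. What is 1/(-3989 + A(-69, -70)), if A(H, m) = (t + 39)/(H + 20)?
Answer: -1/3989 ≈ -0.00025069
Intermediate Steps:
A(H, m) = 0 (A(H, m) = (-39 + 39)/(H + 20) = 0/(20 + H) = 0)
1/(-3989 + A(-69, -70)) = 1/(-3989 + 0) = 1/(-3989) = -1/3989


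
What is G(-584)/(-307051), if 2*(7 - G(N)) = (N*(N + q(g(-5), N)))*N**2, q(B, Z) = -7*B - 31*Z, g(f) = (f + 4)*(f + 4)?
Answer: -1744090808583/307051 ≈ -5.6801e+6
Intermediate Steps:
g(f) = (4 + f)**2 (g(f) = (4 + f)*(4 + f) = (4 + f)**2)
q(B, Z) = -31*Z - 7*B
G(N) = 7 - N**3*(-7 - 30*N)/2 (G(N) = 7 - N*(N + (-31*N - 7*(4 - 5)**2))*N**2/2 = 7 - N*(N + (-31*N - 7*(-1)**2))*N**2/2 = 7 - N*(N + (-31*N - 7*1))*N**2/2 = 7 - N*(N + (-31*N - 7))*N**2/2 = 7 - N*(N + (-7 - 31*N))*N**2/2 = 7 - N*(-7 - 30*N)*N**2/2 = 7 - N**3*(-7 - 30*N)/2)
G(-584)/(-307051) = (7 + 15*(-584)**4 + (7/2)*(-584)**3)/(-307051) = (7 + 15*116319195136 + (7/2)*(-199176704))*(-1/307051) = (7 + 1744787927040 - 697118464)*(-1/307051) = 1744090808583*(-1/307051) = -1744090808583/307051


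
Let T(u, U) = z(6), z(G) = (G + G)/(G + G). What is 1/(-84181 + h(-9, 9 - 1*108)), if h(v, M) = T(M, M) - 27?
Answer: -1/84207 ≈ -1.1875e-5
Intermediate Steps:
z(G) = 1 (z(G) = (2*G)/((2*G)) = (2*G)*(1/(2*G)) = 1)
T(u, U) = 1
h(v, M) = -26 (h(v, M) = 1 - 27 = -26)
1/(-84181 + h(-9, 9 - 1*108)) = 1/(-84181 - 26) = 1/(-84207) = -1/84207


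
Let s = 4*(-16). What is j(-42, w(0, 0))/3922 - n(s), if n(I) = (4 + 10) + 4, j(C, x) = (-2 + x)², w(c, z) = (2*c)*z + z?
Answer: -35296/1961 ≈ -17.999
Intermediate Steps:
w(c, z) = z + 2*c*z (w(c, z) = 2*c*z + z = z + 2*c*z)
s = -64
n(I) = 18 (n(I) = 14 + 4 = 18)
j(-42, w(0, 0))/3922 - n(s) = (-2 + 0*(1 + 2*0))²/3922 - 1*18 = (-2 + 0*(1 + 0))²*(1/3922) - 18 = (-2 + 0*1)²*(1/3922) - 18 = (-2 + 0)²*(1/3922) - 18 = (-2)²*(1/3922) - 18 = 4*(1/3922) - 18 = 2/1961 - 18 = -35296/1961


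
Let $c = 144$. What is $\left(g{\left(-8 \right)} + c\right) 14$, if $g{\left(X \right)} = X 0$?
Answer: $2016$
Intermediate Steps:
$g{\left(X \right)} = 0$
$\left(g{\left(-8 \right)} + c\right) 14 = \left(0 + 144\right) 14 = 144 \cdot 14 = 2016$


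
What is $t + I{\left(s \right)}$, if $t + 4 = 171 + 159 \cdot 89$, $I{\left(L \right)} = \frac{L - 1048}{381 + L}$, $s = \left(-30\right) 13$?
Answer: $\frac{130300}{9} \approx 14478.0$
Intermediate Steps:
$s = -390$
$I{\left(L \right)} = \frac{-1048 + L}{381 + L}$
$t = 14318$ ($t = -4 + \left(171 + 159 \cdot 89\right) = -4 + \left(171 + 14151\right) = -4 + 14322 = 14318$)
$t + I{\left(s \right)} = 14318 + \frac{-1048 - 390}{381 - 390} = 14318 + \frac{1}{-9} \left(-1438\right) = 14318 - - \frac{1438}{9} = 14318 + \frac{1438}{9} = \frac{130300}{9}$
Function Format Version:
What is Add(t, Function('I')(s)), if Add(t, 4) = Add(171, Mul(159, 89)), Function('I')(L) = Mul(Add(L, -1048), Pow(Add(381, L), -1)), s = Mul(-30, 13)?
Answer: Rational(130300, 9) ≈ 14478.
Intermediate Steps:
s = -390
Function('I')(L) = Mul(Pow(Add(381, L), -1), Add(-1048, L)) (Function('I')(L) = Mul(Add(-1048, L), Pow(Add(381, L), -1)) = Mul(Pow(Add(381, L), -1), Add(-1048, L)))
t = 14318 (t = Add(-4, Add(171, Mul(159, 89))) = Add(-4, Add(171, 14151)) = Add(-4, 14322) = 14318)
Add(t, Function('I')(s)) = Add(14318, Mul(Pow(Add(381, -390), -1), Add(-1048, -390))) = Add(14318, Mul(Pow(-9, -1), -1438)) = Add(14318, Mul(Rational(-1, 9), -1438)) = Add(14318, Rational(1438, 9)) = Rational(130300, 9)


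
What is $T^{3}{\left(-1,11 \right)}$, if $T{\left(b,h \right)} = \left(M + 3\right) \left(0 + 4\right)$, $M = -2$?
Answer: $64$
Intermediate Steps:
$T{\left(b,h \right)} = 4$ ($T{\left(b,h \right)} = \left(-2 + 3\right) \left(0 + 4\right) = 1 \cdot 4 = 4$)
$T^{3}{\left(-1,11 \right)} = 4^{3} = 64$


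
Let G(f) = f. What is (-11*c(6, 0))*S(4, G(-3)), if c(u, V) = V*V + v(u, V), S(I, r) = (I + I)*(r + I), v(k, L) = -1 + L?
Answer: 88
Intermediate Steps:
S(I, r) = 2*I*(I + r) (S(I, r) = (2*I)*(I + r) = 2*I*(I + r))
c(u, V) = -1 + V + V² (c(u, V) = V*V + (-1 + V) = V² + (-1 + V) = -1 + V + V²)
(-11*c(6, 0))*S(4, G(-3)) = (-11*(-1 + 0 + 0²))*(2*4*(4 - 3)) = (-11*(-1 + 0 + 0))*(2*4*1) = -11*(-1)*8 = 11*8 = 88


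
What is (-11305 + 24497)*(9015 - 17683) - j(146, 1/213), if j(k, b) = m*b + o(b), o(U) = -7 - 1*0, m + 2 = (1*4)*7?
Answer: -24356177063/213 ≈ -1.1435e+8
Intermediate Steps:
m = 26 (m = -2 + (1*4)*7 = -2 + 4*7 = -2 + 28 = 26)
o(U) = -7 (o(U) = -7 + 0 = -7)
j(k, b) = -7 + 26*b (j(k, b) = 26*b - 7 = -7 + 26*b)
(-11305 + 24497)*(9015 - 17683) - j(146, 1/213) = (-11305 + 24497)*(9015 - 17683) - (-7 + 26/213) = 13192*(-8668) - (-7 + 26*(1/213)) = -114348256 - (-7 + 26/213) = -114348256 - 1*(-1465/213) = -114348256 + 1465/213 = -24356177063/213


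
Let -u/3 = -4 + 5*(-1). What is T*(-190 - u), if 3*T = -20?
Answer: 4340/3 ≈ 1446.7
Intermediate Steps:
T = -20/3 (T = (1/3)*(-20) = -20/3 ≈ -6.6667)
u = 27 (u = -3*(-4 + 5*(-1)) = -3*(-4 - 5) = -3*(-9) = 27)
T*(-190 - u) = -20*(-190 - 1*27)/3 = -20*(-190 - 27)/3 = -20/3*(-217) = 4340/3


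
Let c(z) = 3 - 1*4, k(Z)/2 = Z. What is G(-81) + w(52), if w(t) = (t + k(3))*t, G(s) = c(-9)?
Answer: 3015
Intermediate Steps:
k(Z) = 2*Z
c(z) = -1 (c(z) = 3 - 4 = -1)
G(s) = -1
w(t) = t*(6 + t) (w(t) = (t + 2*3)*t = (t + 6)*t = (6 + t)*t = t*(6 + t))
G(-81) + w(52) = -1 + 52*(6 + 52) = -1 + 52*58 = -1 + 3016 = 3015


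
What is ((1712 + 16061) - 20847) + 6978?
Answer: 3904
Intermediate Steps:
((1712 + 16061) - 20847) + 6978 = (17773 - 20847) + 6978 = -3074 + 6978 = 3904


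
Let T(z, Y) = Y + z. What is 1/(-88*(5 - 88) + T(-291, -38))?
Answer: 1/6975 ≈ 0.00014337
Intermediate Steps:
1/(-88*(5 - 88) + T(-291, -38)) = 1/(-88*(5 - 88) + (-38 - 291)) = 1/(-88*(-83) - 329) = 1/(7304 - 329) = 1/6975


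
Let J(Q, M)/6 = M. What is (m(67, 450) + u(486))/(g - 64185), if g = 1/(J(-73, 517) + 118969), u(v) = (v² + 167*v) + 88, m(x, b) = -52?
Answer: -19372301487/3917563567 ≈ -4.9450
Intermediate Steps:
J(Q, M) = 6*M
u(v) = 88 + v² + 167*v
g = 1/122071 (g = 1/(6*517 + 118969) = 1/(3102 + 118969) = 1/122071 ≈ 8.1920e-6)
(m(67, 450) + u(486))/(g - 64185) = (-52 + (88 + 486² + 167*486))/(1/122071 - 64185) = (-52 + (88 + 236196 + 81162))/(-7835127134/122071) = (-52 + 317446)*(-122071/7835127134) = 317394*(-122071/7835127134) = -19372301487/3917563567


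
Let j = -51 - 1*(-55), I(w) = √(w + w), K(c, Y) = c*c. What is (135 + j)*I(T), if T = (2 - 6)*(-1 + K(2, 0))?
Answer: 278*I*√6 ≈ 680.96*I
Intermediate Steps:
K(c, Y) = c²
T = -12 (T = (2 - 6)*(-1 + 2²) = -4*(-1 + 4) = -4*3 = -12)
I(w) = √2*√w (I(w) = √(2*w) = √2*√w)
j = 4 (j = -51 + 55 = 4)
(135 + j)*I(T) = (135 + 4)*(√2*√(-12)) = 139*(√2*(2*I*√3)) = 139*(2*I*√6) = 278*I*√6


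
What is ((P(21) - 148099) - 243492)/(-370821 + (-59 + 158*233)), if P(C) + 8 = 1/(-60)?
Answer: 23495941/20043960 ≈ 1.1722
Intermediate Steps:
P(C) = -481/60 (P(C) = -8 + 1/(-60) = -8 - 1/60 = -481/60)
((P(21) - 148099) - 243492)/(-370821 + (-59 + 158*233)) = ((-481/60 - 148099) - 243492)/(-370821 + (-59 + 158*233)) = (-8886421/60 - 243492)/(-370821 + (-59 + 36814)) = -23495941/(60*(-370821 + 36755)) = -23495941/60/(-334066) = -23495941/60*(-1/334066) = 23495941/20043960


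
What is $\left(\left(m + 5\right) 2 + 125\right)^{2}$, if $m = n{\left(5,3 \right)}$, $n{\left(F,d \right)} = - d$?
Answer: $16641$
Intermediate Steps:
$m = -3$ ($m = \left(-1\right) 3 = -3$)
$\left(\left(m + 5\right) 2 + 125\right)^{2} = \left(\left(-3 + 5\right) 2 + 125\right)^{2} = \left(2 \cdot 2 + 125\right)^{2} = \left(4 + 125\right)^{2} = 129^{2} = 16641$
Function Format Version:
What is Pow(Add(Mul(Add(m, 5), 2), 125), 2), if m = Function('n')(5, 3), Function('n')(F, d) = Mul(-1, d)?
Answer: 16641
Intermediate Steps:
m = -3 (m = Mul(-1, 3) = -3)
Pow(Add(Mul(Add(m, 5), 2), 125), 2) = Pow(Add(Mul(Add(-3, 5), 2), 125), 2) = Pow(Add(Mul(2, 2), 125), 2) = Pow(Add(4, 125), 2) = Pow(129, 2) = 16641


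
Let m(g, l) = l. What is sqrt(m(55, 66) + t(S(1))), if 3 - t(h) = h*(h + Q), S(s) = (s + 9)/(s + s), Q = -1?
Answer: 7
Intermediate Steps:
S(s) = (9 + s)/(2*s) (S(s) = (9 + s)/((2*s)) = (9 + s)*(1/(2*s)) = (9 + s)/(2*s))
t(h) = 3 - h*(-1 + h) (t(h) = 3 - h*(h - 1) = 3 - h*(-1 + h))
sqrt(m(55, 66) + t(S(1))) = sqrt(66 + (3 + (1/2)*(9 + 1)/1 - ((1/2)*(9 + 1)/1)**2)) = sqrt(66 + (3 + (1/2)*1*10 - ((1/2)*1*10)**2)) = sqrt(66 + (3 + 5 - 1*5**2)) = sqrt(66 + (3 + 5 - 1*25)) = sqrt(66 + (3 + 5 - 25)) = sqrt(66 - 17) = sqrt(49) = 7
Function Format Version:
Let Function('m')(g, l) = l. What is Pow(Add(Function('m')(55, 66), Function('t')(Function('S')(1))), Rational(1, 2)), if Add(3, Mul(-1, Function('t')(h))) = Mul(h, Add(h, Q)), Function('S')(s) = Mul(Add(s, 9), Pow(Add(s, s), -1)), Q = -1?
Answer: 7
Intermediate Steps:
Function('S')(s) = Mul(Rational(1, 2), Pow(s, -1), Add(9, s)) (Function('S')(s) = Mul(Add(9, s), Pow(Mul(2, s), -1)) = Mul(Add(9, s), Mul(Rational(1, 2), Pow(s, -1))) = Mul(Rational(1, 2), Pow(s, -1), Add(9, s)))
Function('t')(h) = Add(3, Mul(-1, h, Add(-1, h))) (Function('t')(h) = Add(3, Mul(-1, Mul(h, Add(h, -1)))) = Add(3, Mul(-1, Mul(h, Add(-1, h)))) = Add(3, Mul(-1, h, Add(-1, h))))
Pow(Add(Function('m')(55, 66), Function('t')(Function('S')(1))), Rational(1, 2)) = Pow(Add(66, Add(3, Mul(Rational(1, 2), Pow(1, -1), Add(9, 1)), Mul(-1, Pow(Mul(Rational(1, 2), Pow(1, -1), Add(9, 1)), 2)))), Rational(1, 2)) = Pow(Add(66, Add(3, Mul(Rational(1, 2), 1, 10), Mul(-1, Pow(Mul(Rational(1, 2), 1, 10), 2)))), Rational(1, 2)) = Pow(Add(66, Add(3, 5, Mul(-1, Pow(5, 2)))), Rational(1, 2)) = Pow(Add(66, Add(3, 5, Mul(-1, 25))), Rational(1, 2)) = Pow(Add(66, Add(3, 5, -25)), Rational(1, 2)) = Pow(Add(66, -17), Rational(1, 2)) = Pow(49, Rational(1, 2)) = 7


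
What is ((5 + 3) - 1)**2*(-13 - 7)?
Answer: -980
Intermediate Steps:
((5 + 3) - 1)**2*(-13 - 7) = (8 - 1)**2*(-20) = 7**2*(-20) = 49*(-20) = -980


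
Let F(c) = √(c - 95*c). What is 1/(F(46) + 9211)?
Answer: 9211/84846845 - 2*I*√1081/84846845 ≈ 0.00010856 - 7.7501e-7*I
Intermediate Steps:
F(c) = √94*√(-c) (F(c) = √(-94*c) = √94*√(-c))
1/(F(46) + 9211) = 1/(√94*√(-1*46) + 9211) = 1/(√94*√(-46) + 9211) = 1/(√94*(I*√46) + 9211) = 1/(2*I*√1081 + 9211) = 1/(9211 + 2*I*√1081)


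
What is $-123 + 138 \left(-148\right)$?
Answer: $-20547$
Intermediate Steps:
$-123 + 138 \left(-148\right) = -123 - 20424 = -20547$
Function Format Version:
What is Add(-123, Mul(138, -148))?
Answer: -20547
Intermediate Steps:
Add(-123, Mul(138, -148)) = Add(-123, -20424) = -20547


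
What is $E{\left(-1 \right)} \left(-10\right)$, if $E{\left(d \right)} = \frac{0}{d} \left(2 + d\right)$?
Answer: $0$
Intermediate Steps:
$E{\left(d \right)} = 0$ ($E{\left(d \right)} = 0 \left(2 + d\right) = 0$)
$E{\left(-1 \right)} \left(-10\right) = 0 \left(-10\right) = 0$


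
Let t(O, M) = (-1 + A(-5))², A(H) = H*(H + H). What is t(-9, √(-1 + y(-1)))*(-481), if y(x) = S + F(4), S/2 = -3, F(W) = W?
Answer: -1154881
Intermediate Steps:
S = -6 (S = 2*(-3) = -6)
y(x) = -2 (y(x) = -6 + 4 = -2)
A(H) = 2*H² (A(H) = H*(2*H) = 2*H²)
t(O, M) = 2401 (t(O, M) = (-1 + 2*(-5)²)² = (-1 + 2*25)² = (-1 + 50)² = 49² = 2401)
t(-9, √(-1 + y(-1)))*(-481) = 2401*(-481) = -1154881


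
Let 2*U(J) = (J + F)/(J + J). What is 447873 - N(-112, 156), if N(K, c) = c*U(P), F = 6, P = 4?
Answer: 895551/2 ≈ 4.4778e+5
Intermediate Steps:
U(J) = (6 + J)/(4*J) (U(J) = ((J + 6)/(J + J))/2 = ((6 + J)/((2*J)))/2 = ((6 + J)*(1/(2*J)))/2 = ((6 + J)/(2*J))/2 = (6 + J)/(4*J))
N(K, c) = 5*c/8 (N(K, c) = c*((¼)*(6 + 4)/4) = c*((¼)*(¼)*10) = c*(5/8) = 5*c/8)
447873 - N(-112, 156) = 447873 - 5*156/8 = 447873 - 1*195/2 = 447873 - 195/2 = 895551/2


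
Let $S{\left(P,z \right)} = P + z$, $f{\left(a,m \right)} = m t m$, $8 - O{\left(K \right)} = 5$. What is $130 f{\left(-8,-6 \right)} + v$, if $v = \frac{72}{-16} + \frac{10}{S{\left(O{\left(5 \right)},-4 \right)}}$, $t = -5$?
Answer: $- \frac{46829}{2} \approx -23415.0$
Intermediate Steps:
$O{\left(K \right)} = 3$ ($O{\left(K \right)} = 8 - 5 = 3$)
$f{\left(a,m \right)} = - 5 m^{2}$ ($f{\left(a,m \right)} = m \left(-5\right) m = - 5 m m = - 5 m^{2}$)
$v = - \frac{29}{2}$ ($v = \frac{72}{-16} + \frac{10}{3 - 4} = 72 \left(- \frac{1}{16}\right) + \frac{10}{-1} = - \frac{9}{2} + 10 \left(-1\right) = - \frac{9}{2} - 10 = - \frac{29}{2} \approx -14.5$)
$130 f{\left(-8,-6 \right)} + v = 130 \left(- 5 \left(-6\right)^{2}\right) - \frac{29}{2} = 130 \left(\left(-5\right) 36\right) - \frac{29}{2} = 130 \left(-180\right) - \frac{29}{2} = -23400 - \frac{29}{2} = - \frac{46829}{2}$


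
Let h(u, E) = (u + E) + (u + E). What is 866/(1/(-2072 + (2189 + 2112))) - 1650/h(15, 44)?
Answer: 113887701/59 ≈ 1.9303e+6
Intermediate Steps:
h(u, E) = 2*E + 2*u (h(u, E) = (E + u) + (E + u) = 2*E + 2*u)
866/(1/(-2072 + (2189 + 2112))) - 1650/h(15, 44) = 866/(1/(-2072 + (2189 + 2112))) - 1650/(2*44 + 2*15) = 866/(1/(-2072 + 4301)) - 1650/(88 + 30) = 866/(1/2229) - 1650/118 = 866/(1/2229) - 1650*1/118 = 866*2229 - 825/59 = 1930314 - 825/59 = 113887701/59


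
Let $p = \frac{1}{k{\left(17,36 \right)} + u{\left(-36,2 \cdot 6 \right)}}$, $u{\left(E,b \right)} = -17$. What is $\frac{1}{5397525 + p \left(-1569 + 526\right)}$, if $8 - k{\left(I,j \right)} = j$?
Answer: $\frac{45}{242889668} \approx 1.8527 \cdot 10^{-7}$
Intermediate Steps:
$k{\left(I,j \right)} = 8 - j$
$p = - \frac{1}{45}$ ($p = \frac{1}{\left(8 - 36\right) - 17} = \frac{1}{-28 - 17} = \frac{1}{-45} = - \frac{1}{45} \approx -0.022222$)
$\frac{1}{5397525 + p \left(-1569 + 526\right)} = \frac{1}{5397525 - \frac{-1569 + 526}{45}} = \frac{1}{5397525 - - \frac{1043}{45}} = \frac{1}{5397525 + \frac{1043}{45}} = \frac{1}{\frac{242889668}{45}} = \frac{45}{242889668}$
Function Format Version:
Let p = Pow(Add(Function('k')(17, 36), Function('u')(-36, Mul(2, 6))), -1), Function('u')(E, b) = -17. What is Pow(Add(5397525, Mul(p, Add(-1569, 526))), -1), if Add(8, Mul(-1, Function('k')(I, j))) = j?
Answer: Rational(45, 242889668) ≈ 1.8527e-7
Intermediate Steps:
Function('k')(I, j) = Add(8, Mul(-1, j))
p = Rational(-1, 45) (p = Pow(Add(Add(8, Mul(-1, 36)), -17), -1) = Pow(Add(Add(8, -36), -17), -1) = Pow(Add(-28, -17), -1) = Pow(-45, -1) = Rational(-1, 45) ≈ -0.022222)
Pow(Add(5397525, Mul(p, Add(-1569, 526))), -1) = Pow(Add(5397525, Mul(Rational(-1, 45), Add(-1569, 526))), -1) = Pow(Add(5397525, Mul(Rational(-1, 45), -1043)), -1) = Pow(Add(5397525, Rational(1043, 45)), -1) = Pow(Rational(242889668, 45), -1) = Rational(45, 242889668)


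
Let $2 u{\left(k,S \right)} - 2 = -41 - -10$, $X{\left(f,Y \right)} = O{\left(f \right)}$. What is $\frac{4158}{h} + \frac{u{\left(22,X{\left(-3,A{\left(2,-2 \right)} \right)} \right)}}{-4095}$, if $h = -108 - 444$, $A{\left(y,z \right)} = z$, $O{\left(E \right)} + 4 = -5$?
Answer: $- \frac{2836501}{376740} \approx -7.5291$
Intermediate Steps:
$O{\left(E \right)} = -9$ ($O{\left(E \right)} = -4 - 5 = -9$)
$X{\left(f,Y \right)} = -9$
$u{\left(k,S \right)} = - \frac{29}{2}$ ($u{\left(k,S \right)} = 1 + \frac{-41 - -10}{2} = 1 + \frac{-41 + 10}{2} = 1 + \frac{1}{2} \left(-31\right) = 1 - \frac{31}{2} = - \frac{29}{2}$)
$h = -552$ ($h = -108 - 444 = -552$)
$\frac{4158}{h} + \frac{u{\left(22,X{\left(-3,A{\left(2,-2 \right)} \right)} \right)}}{-4095} = \frac{4158}{-552} - \frac{29}{2 \left(-4095\right)} = 4158 \left(- \frac{1}{552}\right) - - \frac{29}{8190} = - \frac{693}{92} + \frac{29}{8190} = - \frac{2836501}{376740}$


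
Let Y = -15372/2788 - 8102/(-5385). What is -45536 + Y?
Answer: -170927365381/3753345 ≈ -45540.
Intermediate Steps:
Y = -15047461/3753345 (Y = -15372*1/2788 - 8102*(-1/5385) = -3843/697 + 8102/5385 = -15047461/3753345 ≈ -4.0091)
-45536 + Y = -45536 - 15047461/3753345 = -170927365381/3753345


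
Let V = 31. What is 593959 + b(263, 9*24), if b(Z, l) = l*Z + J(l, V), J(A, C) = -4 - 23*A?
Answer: 645795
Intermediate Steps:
J(A, C) = -4 - 23*A
b(Z, l) = -4 - 23*l + Z*l (b(Z, l) = l*Z + (-4 - 23*l) = Z*l + (-4 - 23*l) = -4 - 23*l + Z*l)
593959 + b(263, 9*24) = 593959 + (-4 - 207*24 + 263*(9*24)) = 593959 + (-4 - 23*216 + 263*216) = 593959 + (-4 - 4968 + 56808) = 593959 + 51836 = 645795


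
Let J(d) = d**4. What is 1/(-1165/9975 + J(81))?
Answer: 1995/85878208162 ≈ 2.3231e-8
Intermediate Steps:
1/(-1165/9975 + J(81)) = 1/(-1165/9975 + 81**4) = 1/(-1165*1/9975 + 43046721) = 1/(-233/1995 + 43046721) = 1/(85878208162/1995) = 1995/85878208162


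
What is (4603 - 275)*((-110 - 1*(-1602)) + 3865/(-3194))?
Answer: 10304065612/1597 ≈ 6.4521e+6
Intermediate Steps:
(4603 - 275)*((-110 - 1*(-1602)) + 3865/(-3194)) = 4328*((-110 + 1602) + 3865*(-1/3194)) = 4328*(1492 - 3865/3194) = 4328*(4761583/3194) = 10304065612/1597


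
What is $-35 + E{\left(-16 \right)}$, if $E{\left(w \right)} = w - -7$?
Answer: $-44$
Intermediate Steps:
$E{\left(w \right)} = 7 + w$ ($E{\left(w \right)} = w + 7 = 7 + w$)
$-35 + E{\left(-16 \right)} = -35 + \left(7 - 16\right) = -35 - 9 = -44$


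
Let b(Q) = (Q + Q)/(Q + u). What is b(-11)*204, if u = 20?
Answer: -1496/3 ≈ -498.67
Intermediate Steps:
b(Q) = 2*Q/(20 + Q) (b(Q) = (Q + Q)/(Q + 20) = (2*Q)/(20 + Q) = 2*Q/(20 + Q))
b(-11)*204 = (2*(-11)/(20 - 11))*204 = (2*(-11)/9)*204 = (2*(-11)*(⅑))*204 = -22/9*204 = -1496/3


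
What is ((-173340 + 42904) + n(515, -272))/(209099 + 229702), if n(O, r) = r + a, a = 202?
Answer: -43502/146267 ≈ -0.29741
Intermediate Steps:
n(O, r) = 202 + r (n(O, r) = r + 202 = 202 + r)
((-173340 + 42904) + n(515, -272))/(209099 + 229702) = ((-173340 + 42904) + (202 - 272))/(209099 + 229702) = (-130436 - 70)/438801 = -130506*1/438801 = -43502/146267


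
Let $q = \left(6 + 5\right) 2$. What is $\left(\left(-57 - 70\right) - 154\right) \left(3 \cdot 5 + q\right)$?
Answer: $-10397$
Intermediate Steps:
$q = 22$ ($q = 11 \cdot 2 = 22$)
$\left(\left(-57 - 70\right) - 154\right) \left(3 \cdot 5 + q\right) = \left(\left(-57 - 70\right) - 154\right) \left(3 \cdot 5 + 22\right) = \left(-127 - 154\right) \left(15 + 22\right) = \left(-281\right) 37 = -10397$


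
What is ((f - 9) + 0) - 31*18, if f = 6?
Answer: -561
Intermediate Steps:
((f - 9) + 0) - 31*18 = ((6 - 9) + 0) - 31*18 = (-3 + 0) - 558 = -3 - 558 = -561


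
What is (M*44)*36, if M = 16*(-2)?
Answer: -50688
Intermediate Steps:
M = -32
(M*44)*36 = -32*44*36 = -1408*36 = -50688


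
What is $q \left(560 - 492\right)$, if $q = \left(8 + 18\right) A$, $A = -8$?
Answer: $-14144$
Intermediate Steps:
$q = -208$ ($q = \left(8 + 18\right) \left(-8\right) = 26 \left(-8\right) = -208$)
$q \left(560 - 492\right) = - 208 \left(560 - 492\right) = \left(-208\right) 68 = -14144$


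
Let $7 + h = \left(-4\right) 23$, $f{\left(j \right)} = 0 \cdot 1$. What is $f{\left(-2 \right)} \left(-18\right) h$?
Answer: $0$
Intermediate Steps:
$f{\left(j \right)} = 0$
$h = -99$ ($h = -7 - 92 = -99$)
$f{\left(-2 \right)} \left(-18\right) h = 0 \left(-18\right) \left(-99\right) = 0 \left(-99\right) = 0$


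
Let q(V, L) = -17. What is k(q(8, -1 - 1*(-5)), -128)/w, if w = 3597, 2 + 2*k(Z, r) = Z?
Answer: -19/7194 ≈ -0.0026411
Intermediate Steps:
k(Z, r) = -1 + Z/2
k(q(8, -1 - 1*(-5)), -128)/w = (-1 + (½)*(-17))/3597 = (-1 - 17/2)*(1/3597) = -19/2*1/3597 = -19/7194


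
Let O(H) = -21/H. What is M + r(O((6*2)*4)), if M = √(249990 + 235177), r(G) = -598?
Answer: -598 + √485167 ≈ 98.539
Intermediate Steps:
M = √485167 ≈ 696.54
M + r(O((6*2)*4)) = √485167 - 598 = -598 + √485167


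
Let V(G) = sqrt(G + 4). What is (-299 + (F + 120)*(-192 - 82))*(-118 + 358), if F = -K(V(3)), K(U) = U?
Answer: -7962960 + 65760*sqrt(7) ≈ -7.7890e+6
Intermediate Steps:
V(G) = sqrt(4 + G)
F = -sqrt(7) (F = -sqrt(4 + 3) = -sqrt(7) ≈ -2.6458)
(-299 + (F + 120)*(-192 - 82))*(-118 + 358) = (-299 + (-sqrt(7) + 120)*(-192 - 82))*(-118 + 358) = (-299 + (120 - sqrt(7))*(-274))*240 = (-299 + (-32880 + 274*sqrt(7)))*240 = (-33179 + 274*sqrt(7))*240 = -7962960 + 65760*sqrt(7)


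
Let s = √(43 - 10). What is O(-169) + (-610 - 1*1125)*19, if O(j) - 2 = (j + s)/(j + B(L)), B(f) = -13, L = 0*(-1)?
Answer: -461469/14 - √33/182 ≈ -32962.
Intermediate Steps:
L = 0
s = √33 ≈ 5.7446
O(j) = 2 + (j + √33)/(-13 + j) (O(j) = 2 + (j + √33)/(j - 13) = 2 + (j + √33)/(-13 + j))
O(-169) + (-610 - 1*1125)*19 = (-26 + √33 + 3*(-169))/(-13 - 169) + (-610 - 1*1125)*19 = (-26 + √33 - 507)/(-182) + (-610 - 1125)*19 = -(-533 + √33)/182 - 1735*19 = (41/14 - √33/182) - 32965 = -461469/14 - √33/182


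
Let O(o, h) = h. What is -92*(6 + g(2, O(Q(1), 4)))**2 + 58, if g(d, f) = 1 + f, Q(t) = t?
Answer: -11074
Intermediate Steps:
-92*(6 + g(2, O(Q(1), 4)))**2 + 58 = -92*(6 + (1 + 4))**2 + 58 = -92*(6 + 5)**2 + 58 = -92*11**2 + 58 = -92*121 + 58 = -11132 + 58 = -11074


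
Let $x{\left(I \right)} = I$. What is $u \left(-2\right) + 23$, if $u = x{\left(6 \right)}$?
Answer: $11$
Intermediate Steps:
$u = 6$
$u \left(-2\right) + 23 = 6 \left(-2\right) + 23 = -12 + 23 = 11$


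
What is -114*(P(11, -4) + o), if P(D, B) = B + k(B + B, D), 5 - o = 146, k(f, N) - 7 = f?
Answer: 16644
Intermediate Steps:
k(f, N) = 7 + f
o = -141 (o = 5 - 1*146 = 5 - 146 = -141)
P(D, B) = 7 + 3*B (P(D, B) = B + (7 + (B + B)) = B + (7 + 2*B) = 7 + 3*B)
-114*(P(11, -4) + o) = -114*((7 + 3*(-4)) - 141) = -114*((7 - 12) - 141) = -114*(-5 - 141) = -114*(-146) = 16644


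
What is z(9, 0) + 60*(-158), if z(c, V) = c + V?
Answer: -9471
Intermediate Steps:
z(c, V) = V + c
z(9, 0) + 60*(-158) = (0 + 9) + 60*(-158) = 9 - 9480 = -9471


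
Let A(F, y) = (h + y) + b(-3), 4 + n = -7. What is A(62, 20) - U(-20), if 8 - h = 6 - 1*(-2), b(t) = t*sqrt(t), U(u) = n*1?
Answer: 31 - 3*I*sqrt(3) ≈ 31.0 - 5.1962*I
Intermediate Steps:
n = -11 (n = -4 - 7 = -11)
U(u) = -11 (U(u) = -11*1 = -11)
b(t) = t**(3/2)
h = 0 (h = 8 - (6 - 1*(-2)) = 8 - (6 + 2) = 8 - 1*8 = 8 - 8 = 0)
A(F, y) = y - 3*I*sqrt(3) (A(F, y) = (0 + y) + (-3)**(3/2) = y - 3*I*sqrt(3))
A(62, 20) - U(-20) = (20 - 3*I*sqrt(3)) - 1*(-11) = (20 - 3*I*sqrt(3)) + 11 = 31 - 3*I*sqrt(3)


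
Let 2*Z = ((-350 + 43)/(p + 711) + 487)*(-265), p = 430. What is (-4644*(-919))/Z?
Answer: -405800073/6132100 ≈ -66.176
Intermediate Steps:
Z = -73585200/1141 (Z = (((-350 + 43)/(430 + 711) + 487)*(-265))/2 = ((-307/1141 + 487)*(-265))/2 = ((555360/1141)*(-265))/2 = (½)*(-147170400/1141) = -73585200/1141 ≈ -64492.)
(-4644*(-919))/Z = (-4644*(-919))/(-73585200/1141) = 4267836*(-1141/73585200) = -405800073/6132100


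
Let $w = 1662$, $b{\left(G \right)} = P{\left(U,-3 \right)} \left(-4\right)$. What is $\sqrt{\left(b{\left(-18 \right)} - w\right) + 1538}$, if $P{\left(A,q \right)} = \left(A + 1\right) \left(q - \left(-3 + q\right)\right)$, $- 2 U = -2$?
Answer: $2 i \sqrt{37} \approx 12.166 i$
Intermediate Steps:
$U = 1$ ($U = \left(- \frac{1}{2}\right) \left(-2\right) = 1$)
$P{\left(A,q \right)} = 3 + 3 A$ ($P{\left(A,q \right)} = \left(1 + A\right) 3 = 3 + 3 A$)
$b{\left(G \right)} = -24$ ($b{\left(G \right)} = \left(3 + 3 \cdot 1\right) \left(-4\right) = \left(3 + 3\right) \left(-4\right) = 6 \left(-4\right) = -24$)
$\sqrt{\left(b{\left(-18 \right)} - w\right) + 1538} = \sqrt{\left(-24 - 1662\right) + 1538} = \sqrt{-1686 + 1538} = \sqrt{-148} = 2 i \sqrt{37}$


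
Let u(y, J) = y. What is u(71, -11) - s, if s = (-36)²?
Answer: -1225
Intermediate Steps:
s = 1296
u(71, -11) - s = 71 - 1*1296 = 71 - 1296 = -1225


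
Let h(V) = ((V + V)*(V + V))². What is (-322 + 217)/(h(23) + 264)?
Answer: -21/895544 ≈ -2.3449e-5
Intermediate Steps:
h(V) = 16*V⁴ (h(V) = ((2*V)*(2*V))² = (4*V²)² = 16*V⁴)
(-322 + 217)/(h(23) + 264) = (-322 + 217)/(16*23⁴ + 264) = -105/(16*279841 + 264) = -105/(4477456 + 264) = -105/4477720 = -105*1/4477720 = -21/895544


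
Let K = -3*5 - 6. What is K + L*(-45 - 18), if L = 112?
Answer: -7077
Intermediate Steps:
K = -21 (K = -15 - 6 = -21)
K + L*(-45 - 18) = -21 + 112*(-45 - 18) = -21 + 112*(-63) = -21 - 7056 = -7077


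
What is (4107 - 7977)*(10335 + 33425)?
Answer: -169351200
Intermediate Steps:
(4107 - 7977)*(10335 + 33425) = -3870*43760 = -169351200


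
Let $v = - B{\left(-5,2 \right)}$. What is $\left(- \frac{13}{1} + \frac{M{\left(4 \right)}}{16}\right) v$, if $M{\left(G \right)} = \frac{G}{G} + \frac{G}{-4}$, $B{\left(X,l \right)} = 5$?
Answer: $65$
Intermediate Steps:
$M{\left(G \right)} = 1 - \frac{G}{4}$ ($M{\left(G \right)} = 1 + G \left(- \frac{1}{4}\right) = 1 - \frac{G}{4}$)
$v = -5$ ($v = \left(-1\right) 5 = -5$)
$\left(- \frac{13}{1} + \frac{M{\left(4 \right)}}{16}\right) v = \left(- \frac{13}{1} + \frac{1 - 1}{16}\right) \left(-5\right) = \left(\left(-13\right) 1 + \left(1 - 1\right) \frac{1}{16}\right) \left(-5\right) = \left(-13 + 0 \cdot \frac{1}{16}\right) \left(-5\right) = \left(-13 + 0\right) \left(-5\right) = \left(-13\right) \left(-5\right) = 65$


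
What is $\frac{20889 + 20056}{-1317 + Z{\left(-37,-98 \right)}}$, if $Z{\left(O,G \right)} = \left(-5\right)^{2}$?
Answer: $- \frac{2155}{68} \approx -31.691$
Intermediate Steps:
$Z{\left(O,G \right)} = 25$
$\frac{20889 + 20056}{-1317 + Z{\left(-37,-98 \right)}} = \frac{20889 + 20056}{-1317 + 25} = \frac{40945}{-1292} = 40945 \left(- \frac{1}{1292}\right) = - \frac{2155}{68}$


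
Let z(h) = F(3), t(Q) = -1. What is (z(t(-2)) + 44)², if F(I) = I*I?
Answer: 2809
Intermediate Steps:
F(I) = I²
z(h) = 9 (z(h) = 3² = 9)
(z(t(-2)) + 44)² = (9 + 44)² = 53² = 2809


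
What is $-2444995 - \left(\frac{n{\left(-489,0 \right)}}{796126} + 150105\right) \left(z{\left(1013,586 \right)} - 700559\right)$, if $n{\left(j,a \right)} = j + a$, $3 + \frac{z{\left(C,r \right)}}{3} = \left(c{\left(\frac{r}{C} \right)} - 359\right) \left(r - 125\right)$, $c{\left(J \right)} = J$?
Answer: $\frac{144813109552039669777}{806475638} \approx 1.7956 \cdot 10^{11}$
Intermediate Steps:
$z{\left(C,r \right)} = -9 + 3 \left(-359 + \frac{r}{C}\right) \left(-125 + r\right)$ ($z{\left(C,r \right)} = -9 + 3 \left(\frac{r}{C} - 359\right) \left(r - 125\right) = -9 + 3 \left(-359 + \frac{r}{C}\right) \left(-125 + r\right)$)
$n{\left(j,a \right)} = a + j$
$-2444995 - \left(\frac{n{\left(-489,0 \right)}}{796126} + 150105\right) \left(z{\left(1013,586 \right)} - 700559\right) = -2444995 - \left(\frac{0 - 489}{796126} + 150105\right) \left(\left(134616 - 631122 - \frac{219750}{1013} + \frac{3 \cdot 586^{2}}{1013}\right) - 700559\right) = -2444995 - \left(\left(-489\right) \frac{1}{796126} + 150105\right) \left(\left(134616 - 631122 - 219750 \cdot \frac{1}{1013} + 3 \cdot \frac{1}{1013} \cdot 343396\right) - 700559\right) = -2444995 - \left(- \frac{489}{796126} + 150105\right) \left(\left(134616 - 631122 - \frac{219750}{1013} + \frac{1030188}{1013}\right) - 700559\right) = -2444995 - \frac{119502492741 \left(- \frac{502150140}{1013} - 700559\right)}{796126} = -2444995 - \frac{119502492741}{796126} \left(- \frac{1211816407}{1013}\right) = -2444995 - - \frac{144815081380942201587}{806475638} = -2444995 + \frac{144815081380942201587}{806475638} = \frac{144813109552039669777}{806475638}$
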